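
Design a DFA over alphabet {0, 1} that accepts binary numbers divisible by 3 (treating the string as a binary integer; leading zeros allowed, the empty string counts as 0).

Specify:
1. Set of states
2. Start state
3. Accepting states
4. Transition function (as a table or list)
One valid DFA (any DFA recognizing the same language is acceptable):
States: {q0, q1, q2}
Start: q0
Accepting: {q0}
Transitions (accepting states marked with *):
State | 0 | 1 | Accepting
-------------------------
q0    | q0 | q1 | *
q1    | q2 | q0 |  
q2    | q1 | q2 |  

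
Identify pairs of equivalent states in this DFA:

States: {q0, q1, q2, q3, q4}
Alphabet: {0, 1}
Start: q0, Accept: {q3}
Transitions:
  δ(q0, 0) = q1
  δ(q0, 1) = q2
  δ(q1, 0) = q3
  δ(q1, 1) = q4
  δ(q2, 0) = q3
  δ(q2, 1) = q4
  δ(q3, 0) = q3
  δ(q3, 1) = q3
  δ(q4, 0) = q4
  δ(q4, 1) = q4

Using the table-filling algorithm:
Round 0 – mark pairs where exactly one state is accepting: (q0,q3), (q1,q3), (q2,q3), (q3,q4)
Round 1 – newly marked: (q0,q1) [on 0: q1 vs q3, already marked]; (q0,q2) [on 0: q1 vs q3, already marked]; (q1,q4) [on 0: q3 vs q4, already marked]; (q2,q4) [on 0: q3 vs q4, already marked]
Round 2 – newly marked: (q0,q4) [on 0: q1 vs q4, already marked]
No further pairs can be marked.
(q1, q2) unmarked: δ(q1,0)=q3, δ(q2,0)=q3; δ(q1,1)=q4, δ(q2,1)=q4 → equivalent
Equivalent pairs: (q1, q2)

Final answer: Equivalent pairs: (q1, q2)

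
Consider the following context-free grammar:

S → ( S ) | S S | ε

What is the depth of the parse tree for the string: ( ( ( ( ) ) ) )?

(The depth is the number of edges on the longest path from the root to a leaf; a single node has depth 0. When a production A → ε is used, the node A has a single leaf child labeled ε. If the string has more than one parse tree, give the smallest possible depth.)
The string is 4 nested pairs. The shallowest parse tree applies S → ( S ) 4 times (one node per nested pair, each a child of the previous) and then S → ε in the middle.
S nodes at depths 0..4, ε leaf at depth 5; parentheses leaves are at depths 1..4.
(Using S → S S with an S → ε child anywhere only adds levels, so it cannot give a shallower tree.)
Depth = 5.

Final answer: 5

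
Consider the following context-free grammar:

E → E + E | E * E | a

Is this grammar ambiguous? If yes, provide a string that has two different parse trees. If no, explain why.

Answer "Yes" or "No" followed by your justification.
Two different leftmost derivations of a + a * a:
  (1) E ⇒ E + E ⇒ a + E ⇒ a + E * E ⇒ a + a * E ⇒ a + a * a   (tree groups a + (a * a))
  (2) E ⇒ E * E ⇒ E + E * E ⇒ a + E * E ⇒ a + a * E ⇒ a + a * a   (tree groups (a + a) * a)
Two distinct leftmost derivations = two distinct parse trees, so the grammar is ambiguous.

Final answer: Yes - the string 'a + a * a' has two distinct leftmost derivations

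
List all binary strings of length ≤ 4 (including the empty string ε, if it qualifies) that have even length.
Checking every binary string of length 0 to 4:
  Length 0: accepted: ε | rejected: (none)
  Length 1: accepted: (none) | rejected: 0, 1
  Length 2: accepted: 00, 01, 10, 11 | rejected: (none)
  Length 3: accepted: (none) | rejected: 000, 001, 010, 011, 100, 101, 110, 111
  Length 4: accepted: 0000, 0001, 0010, 0011, 0100, 0101, 0110, 0111, 1000, 1001, 1010, 1011, 1100, 1101, 1110, 1111 | rejected: (none)
Total: 21 string(s).

Final answer: ε, 00, 01, 10, 11, 0000, 0001, 0010, 0011, 0100, 0101, 0110, 0111, 1000, 1001, 1010, 1011, 1100, 1101, 1110, 1111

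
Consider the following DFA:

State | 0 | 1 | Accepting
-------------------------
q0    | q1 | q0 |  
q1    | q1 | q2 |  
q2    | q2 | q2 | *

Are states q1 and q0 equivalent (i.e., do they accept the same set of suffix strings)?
Try the suffix "1".
From q1: q1 → q2 — accepting.
From q0: q0 → q0 — not accepting.
The two states disagree on this suffix, so they are not equivalent.

Final answer: No. Distinguishing string: "1" - accepted from q1 but not from q0.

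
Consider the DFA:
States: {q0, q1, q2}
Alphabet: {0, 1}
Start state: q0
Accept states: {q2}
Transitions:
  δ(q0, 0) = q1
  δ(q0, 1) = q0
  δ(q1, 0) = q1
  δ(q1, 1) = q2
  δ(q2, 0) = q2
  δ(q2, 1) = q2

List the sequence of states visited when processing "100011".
Starting at q0
Read '1': q0 -> q0
Read '0': q0 -> q1
Read '0': q1 -> q1
Read '0': q1 -> q1
Read '1': q1 -> q2
Read '1': q2 -> q2

Final answer: q0 -> q0 -> q1 -> q1 -> q1 -> q2 -> q2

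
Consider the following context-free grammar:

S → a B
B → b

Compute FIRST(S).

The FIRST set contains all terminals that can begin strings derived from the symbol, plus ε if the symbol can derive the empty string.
S has the single production S → a B, whose right-hand side begins with the terminal a. So FIRST(S) = {a}.

Final answer: {a}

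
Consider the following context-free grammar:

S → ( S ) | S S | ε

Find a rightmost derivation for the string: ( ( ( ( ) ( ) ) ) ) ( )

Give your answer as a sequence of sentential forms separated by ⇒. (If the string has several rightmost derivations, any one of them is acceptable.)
Start with S.
Step 1: the rightmost non-terminal is S; apply S → S S:  S S
Step 2: the rightmost non-terminal is S; apply S → ( S ):  S ( S )
Step 3: the rightmost non-terminal is S; apply S → ε:  S ( )
Step 4: the rightmost non-terminal is S; apply S → ( S ):  ( S ) ( )
Step 5: the rightmost non-terminal is S; apply S → ( S ):  ( ( S ) ) ( )
Step 6: the rightmost non-terminal is S; apply S → ( S ):  ( ( ( S ) ) ) ( )
Step 7: the rightmost non-terminal is S; apply S → S S:  ( ( ( S S ) ) ) ( )
Step 8: the rightmost non-terminal is S; apply S → ( S ):  ( ( ( S ( S ) ) ) ) ( )
Step 9: the rightmost non-terminal is S; apply S → ε:  ( ( ( S ( ) ) ) ) ( )
Step 10: the rightmost non-terminal is S; apply S → ( S ):  ( ( ( ( S ) ( ) ) ) ) ( )
Step 11: the rightmost non-terminal is S; apply S → ε:  ( ( ( ( ) ( ) ) ) ) ( )

Final answer: S ⇒ S S ⇒ S ( S ) ⇒ S ( ) ⇒ ( S ) ( ) ⇒ ( ( S ) ) ( ) ⇒ ( ( ( S ) ) ) ( ) ⇒ ( ( ( S S ) ) ) ( ) ⇒ ( ( ( S ( S ) ) ) ) ( ) ⇒ ( ( ( S ( ) ) ) ) ( ) ⇒ ( ( ( ( S ) ( ) ) ) ) ( ) ⇒ ( ( ( ( ) ( ) ) ) ) ( )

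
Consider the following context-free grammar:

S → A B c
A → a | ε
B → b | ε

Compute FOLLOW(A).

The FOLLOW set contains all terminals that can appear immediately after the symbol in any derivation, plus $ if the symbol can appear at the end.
A occurs in S → A B c followed by B c. Add FIRST(B) minus ε = {b}; B is nullable (B → ε), so what follows B can also follow A: the terminal c. FOLLOW(A) = {b, c}.

Final answer: {b, c}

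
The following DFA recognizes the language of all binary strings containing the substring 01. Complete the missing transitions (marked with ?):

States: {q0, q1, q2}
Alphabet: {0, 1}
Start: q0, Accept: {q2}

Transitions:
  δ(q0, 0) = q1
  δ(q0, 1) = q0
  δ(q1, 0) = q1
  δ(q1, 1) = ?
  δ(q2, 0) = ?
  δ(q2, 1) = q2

What each state remembers (consistent with the given transitions and accept states):
  q0: 01 not seen yet and the last symbol was not 0
  q1: 01 not seen yet and the last symbol was 0
  q2: the substring 01 has already been seen
Filling in the missing entries:
  δ(q1, 1): in q1 (01 not seen yet and the last symbol was 0), after reading 1 we have: the substring 01 has already been seen → q2
  δ(q2, 0): in q2 (the substring 01 has already been seen), after reading 0 we have: the substring 01 has already been seen → q2

Final answer: δ(q1, 1) = q2; δ(q2, 0) = q2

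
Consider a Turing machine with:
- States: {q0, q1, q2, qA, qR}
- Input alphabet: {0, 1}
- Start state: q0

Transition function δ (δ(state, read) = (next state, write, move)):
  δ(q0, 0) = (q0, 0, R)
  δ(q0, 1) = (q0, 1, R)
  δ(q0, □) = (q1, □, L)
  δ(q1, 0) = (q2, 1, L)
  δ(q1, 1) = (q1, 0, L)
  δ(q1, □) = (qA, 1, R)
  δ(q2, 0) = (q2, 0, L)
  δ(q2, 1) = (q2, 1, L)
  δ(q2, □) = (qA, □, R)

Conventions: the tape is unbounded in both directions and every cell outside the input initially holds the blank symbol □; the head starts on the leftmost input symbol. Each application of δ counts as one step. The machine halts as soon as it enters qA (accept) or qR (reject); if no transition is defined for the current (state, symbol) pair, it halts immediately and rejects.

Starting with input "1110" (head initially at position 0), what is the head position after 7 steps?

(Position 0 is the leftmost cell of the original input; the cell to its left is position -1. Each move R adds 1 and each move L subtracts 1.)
Step 0: [q0]1110 (head at position 0)
Step 1: δ(q0, 1) = (q0, 1, R)  ⊢  1[q0]110 (head at position 1)
Step 2: δ(q0, 1) = (q0, 1, R)  ⊢  11[q0]10 (head at position 2)
Step 3: δ(q0, 1) = (q0, 1, R)  ⊢  111[q0]0 (head at position 3)
Step 4: δ(q0, 0) = (q0, 0, R)  ⊢  1110[q0]□ (head at position 4)
Step 5: δ(q0, □) = (q1, □, L)  ⊢  111[q1]0□ (head at position 3)
Step 6: δ(q1, 0) = (q2, 1, L)  ⊢  11[q2]11□ (head at position 2)
Step 7: δ(q2, 1) = (q2, 1, L)  ⊢  1[q2]111□ (head at position 1)
Head position after 7 steps: 1

Final answer: Position 1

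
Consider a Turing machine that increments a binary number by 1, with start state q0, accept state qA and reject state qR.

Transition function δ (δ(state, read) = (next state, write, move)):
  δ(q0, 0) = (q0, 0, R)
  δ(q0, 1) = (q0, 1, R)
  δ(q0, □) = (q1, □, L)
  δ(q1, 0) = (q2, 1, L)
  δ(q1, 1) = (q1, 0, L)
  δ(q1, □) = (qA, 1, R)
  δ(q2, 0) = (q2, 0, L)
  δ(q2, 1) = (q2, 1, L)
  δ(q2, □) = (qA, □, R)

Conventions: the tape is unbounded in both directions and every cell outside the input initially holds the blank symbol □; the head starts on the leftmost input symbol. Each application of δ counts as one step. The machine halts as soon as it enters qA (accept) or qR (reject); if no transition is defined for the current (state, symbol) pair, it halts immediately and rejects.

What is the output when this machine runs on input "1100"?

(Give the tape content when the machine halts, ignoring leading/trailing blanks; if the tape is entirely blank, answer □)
Step 0: [q0]1100 (head at position 0)
Step 1: δ(q0, 1) = (q0, 1, R)  ⊢  1[q0]100 (head at position 1)
Step 2: δ(q0, 1) = (q0, 1, R)  ⊢  11[q0]00 (head at position 2)
Step 3: δ(q0, 0) = (q0, 0, R)  ⊢  110[q0]0 (head at position 3)
Step 4: δ(q0, 0) = (q0, 0, R)  ⊢  1100[q0]□ (head at position 4)
Step 5: δ(q0, □) = (q1, □, L)  ⊢  110[q1]0□ (head at position 3)
Step 6: δ(q1, 0) = (q2, 1, L)  ⊢  11[q2]01□ (head at position 2)
Step 7: δ(q2, 0) = (q2, 0, L)  ⊢  1[q2]101□ (head at position 1)
Step 8: δ(q2, 1) = (q2, 1, L)  ⊢  [q2]1101□ (head at position 0)
Step 9: δ(q2, 1) = (q2, 1, L)  ⊢  [q2]□1101□ (head at position -1)
Step 10: δ(q2, □) = (qA, □, R)  ⊢  □[qA]1101□ (head at position 0)
The machine is in qA, so it halts and accepts.
Tape content when halted (ignoring surrounding blanks): 1101

Final answer: Output: 1101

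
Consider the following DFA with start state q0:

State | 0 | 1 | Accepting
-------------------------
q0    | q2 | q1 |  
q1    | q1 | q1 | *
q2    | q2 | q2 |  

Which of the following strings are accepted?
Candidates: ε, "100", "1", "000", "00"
ε: q0; q0 is not accepting → rejected
"100": q0 → q1 → q1 → q1; q1 is accepting → accepted
"1": q0 → q1; q1 is accepting → accepted
"000": q0 → q2 → q2 → q2; q2 is not accepting → rejected
"00": q0 → q2 → q2; q2 is not accepting → rejected

Final answer: "100", "1"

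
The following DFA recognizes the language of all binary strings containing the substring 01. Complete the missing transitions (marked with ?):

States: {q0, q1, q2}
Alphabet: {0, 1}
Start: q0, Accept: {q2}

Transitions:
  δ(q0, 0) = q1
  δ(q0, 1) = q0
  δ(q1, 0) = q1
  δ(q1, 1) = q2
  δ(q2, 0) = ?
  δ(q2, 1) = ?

What each state remembers (consistent with the given transitions and accept states):
  q0: 01 not seen yet and the last symbol was not 0
  q1: 01 not seen yet and the last symbol was 0
  q2: the substring 01 has already been seen
Filling in the missing entries:
  δ(q2, 0): in q2 (the substring 01 has already been seen), after reading 0 we have: the substring 01 has already been seen → q2
  δ(q2, 1): in q2 (the substring 01 has already been seen), after reading 1 we have: the substring 01 has already been seen → q2

Final answer: δ(q2, 0) = q2; δ(q2, 1) = q2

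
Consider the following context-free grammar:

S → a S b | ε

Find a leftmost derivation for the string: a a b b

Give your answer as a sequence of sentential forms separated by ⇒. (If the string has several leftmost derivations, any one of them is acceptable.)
Start with S.
Step 1: the leftmost non-terminal is S; apply S → a S b:  a S b
Step 2: the leftmost non-terminal is S; apply S → a S b:  a a S b b
Step 3: the leftmost non-terminal is S; apply S → ε:  a a b b

Final answer: S ⇒ a S b ⇒ a a S b b ⇒ a a b b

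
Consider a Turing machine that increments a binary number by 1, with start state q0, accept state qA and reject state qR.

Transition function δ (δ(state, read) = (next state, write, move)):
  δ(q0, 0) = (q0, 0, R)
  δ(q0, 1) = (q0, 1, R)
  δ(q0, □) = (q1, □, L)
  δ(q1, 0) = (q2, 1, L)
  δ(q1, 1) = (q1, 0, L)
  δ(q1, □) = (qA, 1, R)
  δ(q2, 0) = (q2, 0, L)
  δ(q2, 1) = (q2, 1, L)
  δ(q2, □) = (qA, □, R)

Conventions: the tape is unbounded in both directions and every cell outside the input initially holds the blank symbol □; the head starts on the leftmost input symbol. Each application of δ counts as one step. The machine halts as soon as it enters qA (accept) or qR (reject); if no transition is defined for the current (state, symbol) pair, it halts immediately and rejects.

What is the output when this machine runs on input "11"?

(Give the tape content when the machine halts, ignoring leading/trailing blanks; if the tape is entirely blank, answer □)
Step 0: [q0]11 (head at position 0)
Step 1: δ(q0, 1) = (q0, 1, R)  ⊢  1[q0]1 (head at position 1)
Step 2: δ(q0, 1) = (q0, 1, R)  ⊢  11[q0]□ (head at position 2)
Step 3: δ(q0, □) = (q1, □, L)  ⊢  1[q1]1□ (head at position 1)
Step 4: δ(q1, 1) = (q1, 0, L)  ⊢  [q1]10□ (head at position 0)
Step 5: δ(q1, 1) = (q1, 0, L)  ⊢  [q1]□00□ (head at position -1)
Step 6: δ(q1, □) = (qA, 1, R)  ⊢  1[qA]00□ (head at position 0)
The machine is in qA, so it halts and accepts.
Tape content when halted (ignoring surrounding blanks): 100

Final answer: Output: 100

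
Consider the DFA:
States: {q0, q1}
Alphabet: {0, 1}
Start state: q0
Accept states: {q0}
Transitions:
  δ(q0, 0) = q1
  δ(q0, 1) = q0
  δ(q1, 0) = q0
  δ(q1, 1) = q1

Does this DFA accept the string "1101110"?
Processing string "1101110":
  q0 --1--> q0
  q0 --1--> q0
  q0 --0--> q1
  q1 --1--> q1
  q1 --1--> q1
  q1 --1--> q1
  q1 --0--> q0
Final state: q0
Accept states: {q0}
q0 is an accept state, so the string is accepted.

Final answer: Yes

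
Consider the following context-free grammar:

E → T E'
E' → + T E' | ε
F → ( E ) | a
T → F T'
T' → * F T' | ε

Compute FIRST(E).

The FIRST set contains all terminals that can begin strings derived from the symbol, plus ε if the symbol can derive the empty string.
FIRST(F): F → ( E ) contributes '(' and F → a contributes 'a', so FIRST(F) = {(, a}. F is not nullable.
FIRST(T): T → F T' begins with F, and F is not nullable, so FIRST(T) = FIRST(F) = {(, a}.
FIRST(E): E → T E' begins with T, and T is not nullable, so FIRST(E) = FIRST(T) = {(, a}.

Final answer: {(, a}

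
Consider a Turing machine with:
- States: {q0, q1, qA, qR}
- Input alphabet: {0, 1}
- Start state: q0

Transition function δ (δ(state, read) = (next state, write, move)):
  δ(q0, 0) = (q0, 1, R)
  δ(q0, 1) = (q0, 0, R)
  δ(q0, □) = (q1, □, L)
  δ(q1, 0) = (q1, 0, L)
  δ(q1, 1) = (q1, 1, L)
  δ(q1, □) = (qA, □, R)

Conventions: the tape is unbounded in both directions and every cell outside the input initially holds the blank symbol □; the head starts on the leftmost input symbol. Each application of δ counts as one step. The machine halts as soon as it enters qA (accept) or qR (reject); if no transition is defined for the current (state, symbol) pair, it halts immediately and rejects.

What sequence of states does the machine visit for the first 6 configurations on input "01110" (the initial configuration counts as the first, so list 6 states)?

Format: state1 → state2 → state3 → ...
Step 0: [q0]01110 (head at position 0)
Step 1: δ(q0, 0) = (q0, 1, R)  ⊢  1[q0]1110 (head at position 1)
Step 2: δ(q0, 1) = (q0, 0, R)  ⊢  10[q0]110 (head at position 2)
Step 3: δ(q0, 1) = (q0, 0, R)  ⊢  100[q0]10 (head at position 3)
Step 4: δ(q0, 1) = (q0, 0, R)  ⊢  1000[q0]0 (head at position 4)
Step 5: δ(q0, 0) = (q0, 1, R)  ⊢  10001[q0]□ (head at position 5)
Reading off the states of these 6 configurations: q0 → q0 → q0 → q0 → q0 → q0

Final answer: q0 → q0 → q0 → q0 → q0 → q0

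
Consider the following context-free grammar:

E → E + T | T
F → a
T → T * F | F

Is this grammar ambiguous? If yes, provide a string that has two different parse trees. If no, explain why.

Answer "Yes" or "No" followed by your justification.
This is the standard stratified expression grammar: '+' is introduced only by the left-recursive rule E → E + T and '*' only by the left-recursive rule T → T * F, with F → a. For any string, the last '+' must be the one produced at the root E (everything after it is a T containing no '+'), and likewise within each T the last '*' is produced at its root. This fixes the parse tree uniquely (left-associative, '*' binding tighter than '+'), so every string has exactly one parse tree.

Final answer: No - the grammar is unambiguous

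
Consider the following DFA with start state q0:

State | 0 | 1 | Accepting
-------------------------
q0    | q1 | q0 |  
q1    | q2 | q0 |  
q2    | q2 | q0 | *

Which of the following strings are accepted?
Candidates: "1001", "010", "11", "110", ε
"1001": q0 → q0 → q1 → q2 → q0; q0 is not accepting → rejected
"010": q0 → q1 → q0 → q1; q1 is not accepting → rejected
"11": q0 → q0 → q0; q0 is not accepting → rejected
"110": q0 → q0 → q0 → q1; q1 is not accepting → rejected
ε: q0; q0 is not accepting → rejected

Final answer: None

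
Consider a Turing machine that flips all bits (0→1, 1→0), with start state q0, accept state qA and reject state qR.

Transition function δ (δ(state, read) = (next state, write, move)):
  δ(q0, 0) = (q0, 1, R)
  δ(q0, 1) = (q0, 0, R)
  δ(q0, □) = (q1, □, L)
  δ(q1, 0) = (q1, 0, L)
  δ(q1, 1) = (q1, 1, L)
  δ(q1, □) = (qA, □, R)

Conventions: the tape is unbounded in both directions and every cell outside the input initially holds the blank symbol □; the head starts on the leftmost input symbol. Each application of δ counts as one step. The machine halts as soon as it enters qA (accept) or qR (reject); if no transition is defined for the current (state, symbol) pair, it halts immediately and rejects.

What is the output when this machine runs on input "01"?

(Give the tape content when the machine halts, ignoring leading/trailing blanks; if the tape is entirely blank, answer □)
Step 0: [q0]01 (head at position 0)
Step 1: δ(q0, 0) = (q0, 1, R)  ⊢  1[q0]1 (head at position 1)
Step 2: δ(q0, 1) = (q0, 0, R)  ⊢  10[q0]□ (head at position 2)
Step 3: δ(q0, □) = (q1, □, L)  ⊢  1[q1]0□ (head at position 1)
Step 4: δ(q1, 0) = (q1, 0, L)  ⊢  [q1]10□ (head at position 0)
Step 5: δ(q1, 1) = (q1, 1, L)  ⊢  [q1]□10□ (head at position -1)
Step 6: δ(q1, □) = (qA, □, R)  ⊢  □[qA]10□ (head at position 0)
The machine is in qA, so it halts and accepts.
Tape content when halted (ignoring surrounding blanks): 10

Final answer: Output: 10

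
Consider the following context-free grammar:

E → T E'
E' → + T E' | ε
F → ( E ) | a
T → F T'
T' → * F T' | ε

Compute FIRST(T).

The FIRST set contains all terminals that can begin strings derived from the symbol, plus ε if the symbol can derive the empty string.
FIRST(F): F → ( E ) contributes '(' and F → a contributes 'a', so FIRST(F) = {(, a}. F is not nullable.
FIRST(T): T → F T' begins with F, and F is not nullable, so FIRST(T) = FIRST(F) = {(, a}.

Final answer: {(, a}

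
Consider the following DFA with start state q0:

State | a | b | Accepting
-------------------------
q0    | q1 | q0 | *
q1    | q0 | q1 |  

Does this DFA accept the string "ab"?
Start in q0.
Read 'a': q0 → q1
Read 'b': q1 → q1
Final state q1 is not accepting, so the string is rejected.

Final answer: No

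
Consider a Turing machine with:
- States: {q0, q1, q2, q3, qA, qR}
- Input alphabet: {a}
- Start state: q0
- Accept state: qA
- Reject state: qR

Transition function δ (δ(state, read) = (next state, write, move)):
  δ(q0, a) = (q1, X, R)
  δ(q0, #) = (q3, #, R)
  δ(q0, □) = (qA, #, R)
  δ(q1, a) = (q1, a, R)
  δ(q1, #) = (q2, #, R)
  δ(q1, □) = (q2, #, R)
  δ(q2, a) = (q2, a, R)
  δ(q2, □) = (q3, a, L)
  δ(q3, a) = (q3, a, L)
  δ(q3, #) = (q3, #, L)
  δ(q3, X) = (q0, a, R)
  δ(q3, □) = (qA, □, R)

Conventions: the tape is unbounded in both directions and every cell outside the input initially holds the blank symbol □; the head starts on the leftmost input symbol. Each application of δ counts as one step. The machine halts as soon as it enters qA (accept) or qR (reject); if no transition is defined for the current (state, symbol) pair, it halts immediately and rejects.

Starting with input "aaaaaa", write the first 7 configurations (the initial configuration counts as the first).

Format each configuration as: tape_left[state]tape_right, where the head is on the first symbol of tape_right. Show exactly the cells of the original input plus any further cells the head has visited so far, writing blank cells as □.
Step 0: [q0]aaaaaa (head at position 0)
Step 1: δ(q0, a) = (q1, X, R)  ⊢  X[q1]aaaaa (head at position 1)
Step 2: δ(q1, a) = (q1, a, R)  ⊢  Xa[q1]aaaa (head at position 2)
Step 3: δ(q1, a) = (q1, a, R)  ⊢  Xaa[q1]aaa (head at position 3)
Step 4: δ(q1, a) = (q1, a, R)  ⊢  Xaaa[q1]aa (head at position 4)
Step 5: δ(q1, a) = (q1, a, R)  ⊢  Xaaaa[q1]a (head at position 5)
Step 6: δ(q1, a) = (q1, a, R)  ⊢  Xaaaaa[q1]□ (head at position 6)

Final answer: [q0]aaaaaa ⊢ X[q1]aaaaa ⊢ Xa[q1]aaaa ⊢ Xaa[q1]aaa ⊢ Xaaa[q1]aa ⊢ Xaaaa[q1]a ⊢ Xaaaaa[q1]□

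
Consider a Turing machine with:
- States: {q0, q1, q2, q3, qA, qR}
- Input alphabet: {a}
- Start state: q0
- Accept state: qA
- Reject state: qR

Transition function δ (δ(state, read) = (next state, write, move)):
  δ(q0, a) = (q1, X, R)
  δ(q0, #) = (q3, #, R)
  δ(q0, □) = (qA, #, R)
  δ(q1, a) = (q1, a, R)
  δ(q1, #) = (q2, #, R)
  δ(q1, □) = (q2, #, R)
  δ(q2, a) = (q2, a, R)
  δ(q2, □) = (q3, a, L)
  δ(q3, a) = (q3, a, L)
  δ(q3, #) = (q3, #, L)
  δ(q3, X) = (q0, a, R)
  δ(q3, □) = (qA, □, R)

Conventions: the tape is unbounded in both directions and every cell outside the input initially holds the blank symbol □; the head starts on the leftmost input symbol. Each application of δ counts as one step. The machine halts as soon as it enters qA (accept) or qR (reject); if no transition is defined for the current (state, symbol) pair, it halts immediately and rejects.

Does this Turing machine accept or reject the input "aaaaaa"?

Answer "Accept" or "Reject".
Trace (configuration after each step, as tape_left[state]tape_right with head position):
Step 0: [q0]aaaaaa (head at position 0)
Step 1: X[q1]aaaaa (head 1)
Step 2: Xa[q1]aaaa (head 2)
Step 3: Xaa[q1]aaa (head 3)
Step 4: Xaaa[q1]aa (head 4)
Step 5: Xaaaa[q1]a (head 5)
Step 6: Xaaaaa[q1]□ (head 6)
Step 7: Xaaaaa#[q2]□ (head 7)
Step 8: Xaaaaa[q3]#a (head 6)
Step 9: Xaaaa[q3]a#a (head 5)
Step 10: Xaaa[q3]aa#a (head 4)
Step 11: Xaa[q3]aaa#a (head 3)
Step 12: Xa[q3]aaaa#a (head 2)
Step 13: X[q3]aaaaa#a (head 1)
Step 14: [q3]Xaaaaa#a (head 0)
Step 15: a[q0]aaaaa#a (head 1)
Step 16: aX[q1]aaaa#a (head 2)
Step 17: aXa[q1]aaa#a (head 3)
Step 18: aXaa[q1]aa#a (head 4)
Step 19: aXaaa[q1]a#a (head 5)
Step 20: aXaaaa[q1]#a (head 6)
Step 21: aXaaaa#[q2]a (head 7)
Step 22: aXaaaa#a[q2]□ (head 8)
Step 23: aXaaaa#[q3]aa (head 7)
Step 24: aXaaaa[q3]#aa (head 6)
Step 25: aXaaa[q3]a#aa (head 5)
Step 26: aXaa[q3]aa#aa (head 4)
Step 27: aXa[q3]aaa#aa (head 3)
Step 28: aX[q3]aaaa#aa (head 2)
Step 29: a[q3]Xaaaa#aa (head 1)
Step 30: aa[q0]aaaa#aa (head 2)
Step 31: aaX[q1]aaa#aa (head 3)
Step 32: aaXa[q1]aa#aa (head 4)
Step 33: aaXaa[q1]a#aa (head 5)
Step 34: aaXaaa[q1]#aa (head 6)
Step 35: aaXaaa#[q2]aa (head 7)
Step 36: aaXaaa#a[q2]a (head 8)
Step 37: aaXaaa#aa[q2]□ (head 9)
Step 38: aaXaaa#a[q3]aa (head 8)
Step 39: aaXaaa#[q3]aaa (head 7)
Step 40: aaXaaa[q3]#aaa (head 6)
Step 41: aaXaa[q3]a#aaa (head 5)
Step 42: aaXa[q3]aa#aaa (head 4)
Step 43: aaX[q3]aaa#aaa (head 3)
Step 44: aa[q3]Xaaa#aaa (head 2)
Step 45: aaa[q0]aaa#aaa (head 3)
Step 46: aaaX[q1]aa#aaa (head 4)
Step 47: aaaXa[q1]a#aaa (head 5)
Step 48: aaaXaa[q1]#aaa (head 6)
Step 49: aaaXaa#[q2]aaa (head 7)
Step 50: aaaXaa#a[q2]aa (head 8)
Step 51: aaaXaa#aa[q2]a (head 9)
Step 52: aaaXaa#aaa[q2]□ (head 10)
Step 53: aaaXaa#aa[q3]aa (head 9)
Step 54: aaaXaa#a[q3]aaa (head 8)
Step 55: aaaXaa#[q3]aaaa (head 7)
Step 56: aaaXaa[q3]#aaaa (head 6)
Step 57: aaaXa[q3]a#aaaa (head 5)
Step 58: aaaX[q3]aa#aaaa (head 4)
Step 59: aaa[q3]Xaa#aaaa (head 3)
Step 60: aaaa[q0]aa#aaaa (head 4)
Step 61: aaaaX[q1]a#aaaa (head 5)
Step 62: aaaaXa[q1]#aaaa (head 6)
Step 63: aaaaXa#[q2]aaaa (head 7)
Step 64: aaaaXa#a[q2]aaa (head 8)
Step 65: aaaaXa#aa[q2]aa (head 9)
Step 66: aaaaXa#aaa[q2]a (head 10)
Step 67: aaaaXa#aaaa[q2]□ (head 11)
Step 68: aaaaXa#aaa[q3]aa (head 10)
Step 69: aaaaXa#aa[q3]aaa (head 9)
Step 70: aaaaXa#a[q3]aaaa (head 8)
Step 71: aaaaXa#[q3]aaaaa (head 7)
Step 72: aaaaXa[q3]#aaaaa (head 6)
Step 73: aaaaX[q3]a#aaaaa (head 5)
Step 74: aaaa[q3]Xa#aaaaa (head 4)
Step 75: aaaaa[q0]a#aaaaa (head 5)
Step 76: aaaaaX[q1]#aaaaa (head 6)
Step 77: aaaaaX#[q2]aaaaa (head 7)
Step 78: aaaaaX#a[q2]aaaa (head 8)
Step 79: aaaaaX#aa[q2]aaa (head 9)
Step 80: aaaaaX#aaa[q2]aa (head 10)
Step 81: aaaaaX#aaaa[q2]a (head 11)
Step 82: aaaaaX#aaaaa[q2]□ (head 12)
Step 83: aaaaaX#aaaa[q3]aa (head 11)
Step 84: aaaaaX#aaa[q3]aaa (head 10)
Step 85: aaaaaX#aa[q3]aaaa (head 9)
Step 86: aaaaaX#a[q3]aaaaa (head 8)
Step 87: aaaaaX#[q3]aaaaaa (head 7)
Step 88: aaaaaX[q3]#aaaaaa (head 6)
Step 89: aaaaa[q3]X#aaaaaa (head 5)
Step 90: aaaaaa[q0]#aaaaaa (head 6)
Step 91: aaaaaa#[q3]aaaaaa (head 7)
Step 92: aaaaaa[q3]#aaaaaa (head 6)
Step 93: aaaaa[q3]a#aaaaaa (head 5)
Step 94: aaaa[q3]aa#aaaaaa (head 4)
Step 95: aaa[q3]aaa#aaaaaa (head 3)
Step 96: aa[q3]aaaa#aaaaaa (head 2)
Step 97: a[q3]aaaaa#aaaaaa (head 1)
Step 98: [q3]aaaaaa#aaaaaa (head 0)
Step 99: [q3]□aaaaaa#aaaaaa (head -1)
Step 100: □[qA]aaaaaa#aaaaaa (head 0)
The machine is in qA, so it halts and accepts.

Final answer: Accept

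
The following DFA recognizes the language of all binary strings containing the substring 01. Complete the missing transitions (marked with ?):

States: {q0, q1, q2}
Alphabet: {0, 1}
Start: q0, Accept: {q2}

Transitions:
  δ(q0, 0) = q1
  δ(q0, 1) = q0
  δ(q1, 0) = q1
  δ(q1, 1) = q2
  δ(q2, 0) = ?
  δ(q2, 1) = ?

What each state remembers (consistent with the given transitions and accept states):
  q0: 01 not seen yet and the last symbol was not 0
  q1: 01 not seen yet and the last symbol was 0
  q2: the substring 01 has already been seen
Filling in the missing entries:
  δ(q2, 0): in q2 (the substring 01 has already been seen), after reading 0 we have: the substring 01 has already been seen → q2
  δ(q2, 1): in q2 (the substring 01 has already been seen), after reading 1 we have: the substring 01 has already been seen → q2

Final answer: δ(q2, 0) = q2; δ(q2, 1) = q2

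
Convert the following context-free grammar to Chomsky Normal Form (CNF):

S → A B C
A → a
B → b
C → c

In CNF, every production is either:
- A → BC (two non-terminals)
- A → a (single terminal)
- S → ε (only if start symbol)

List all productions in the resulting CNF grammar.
The grammar has no ε-productions or unit productions to eliminate.
A → a is already in CNF (single terminal) – keep it.
B → b is already in CNF (single terminal) – keep it.
C → c is already in CNF (single terminal) – keep it.
S → A B C has 3 symbols on the right: break it into binary productions S → A X0, X0 → B C.
Resulting CNF grammar (5 productions): A → a; B → b; C → c; S → A X0; X0 → B C

Final answer: A → a; B → b; C → c; S → A X0; X0 → B C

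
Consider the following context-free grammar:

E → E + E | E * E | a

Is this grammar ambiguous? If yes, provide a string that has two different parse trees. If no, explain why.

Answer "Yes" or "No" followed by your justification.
Two different leftmost derivations of a + a * a:
  (1) E ⇒ E + E ⇒ a + E ⇒ a + E * E ⇒ a + a * E ⇒ a + a * a   (tree groups a + (a * a))
  (2) E ⇒ E * E ⇒ E + E * E ⇒ a + E * E ⇒ a + a * E ⇒ a + a * a   (tree groups (a + a) * a)
Two distinct leftmost derivations = two distinct parse trees, so the grammar is ambiguous.

Final answer: Yes - the string 'a + a * a' has two distinct leftmost derivations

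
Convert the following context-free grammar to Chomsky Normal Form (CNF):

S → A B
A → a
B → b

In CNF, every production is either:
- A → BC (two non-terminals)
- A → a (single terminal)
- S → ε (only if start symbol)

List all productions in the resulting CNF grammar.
The grammar has no ε-productions or unit productions to eliminate.
S → A B is already in CNF (two non-terminals) – keep it.
A → a is already in CNF (single terminal) – keep it.
B → b is already in CNF (single terminal) – keep it.
Resulting CNF grammar (3 productions): A → a; B → b; S → A B

Final answer: A → a; B → b; S → A B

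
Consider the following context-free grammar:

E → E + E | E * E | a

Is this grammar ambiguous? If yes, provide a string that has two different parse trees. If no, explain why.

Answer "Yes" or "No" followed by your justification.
Two different leftmost derivations of a + a * a:
  (1) E ⇒ E + E ⇒ a + E ⇒ a + E * E ⇒ a + a * E ⇒ a + a * a   (tree groups a + (a * a))
  (2) E ⇒ E * E ⇒ E + E * E ⇒ a + E * E ⇒ a + a * E ⇒ a + a * a   (tree groups (a + a) * a)
Two distinct leftmost derivations = two distinct parse trees, so the grammar is ambiguous.

Final answer: Yes - the string 'a + a * a' has two distinct leftmost derivations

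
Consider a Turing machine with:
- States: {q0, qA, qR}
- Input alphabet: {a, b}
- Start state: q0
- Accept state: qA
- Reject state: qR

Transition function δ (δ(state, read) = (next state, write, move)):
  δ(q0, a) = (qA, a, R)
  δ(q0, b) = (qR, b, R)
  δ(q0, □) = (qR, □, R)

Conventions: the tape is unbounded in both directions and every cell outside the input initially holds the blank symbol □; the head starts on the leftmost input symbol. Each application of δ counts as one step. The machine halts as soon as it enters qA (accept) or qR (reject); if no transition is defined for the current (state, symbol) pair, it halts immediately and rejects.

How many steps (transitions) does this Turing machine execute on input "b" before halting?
Step 0: [q0]b (head at position 0)
Step 1: δ(q0, b) = (qR, b, R)  ⊢  b[qR]□ (head at position 1)
The machine is in qR, so it halts and rejects.
Number of transitions executed: 1.

Final answer: 1 steps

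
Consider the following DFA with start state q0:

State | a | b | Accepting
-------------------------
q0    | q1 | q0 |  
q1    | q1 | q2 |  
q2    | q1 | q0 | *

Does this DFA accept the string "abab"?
Start in q0.
Read 'a': q0 → q1
Read 'b': q1 → q2
Read 'a': q2 → q1
Read 'b': q1 → q2
Final state q2 is accepting, so the string is accepted.

Final answer: Yes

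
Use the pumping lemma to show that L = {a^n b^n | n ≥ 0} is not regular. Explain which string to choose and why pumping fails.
Language: L = {a^n b^n | n ≥ 0} (equal numbers of a's followed by b's)
Step 1: Assume for contradiction that L is regular, with pumping length p.
Step 2: Choose s = a^p b^p. Then s ∈ L (it has p a's followed by p b's) and |s| ≥ p.
Step 3: Consider any decomposition s = xyz with |xy| ≤ p and |y| > 0. Since |xy| ≤ p and the first p symbols of s are all a's, y = a^k for some k with 1 ≤ k ≤ p.
Step 4: Pumping up (i = 2): xy²z = a^(p+k) b^p, which has more a's than b's, so xy²z ∉ L.
This contradicts the pumping lemma, so L is not regular.

Final answer: Choose s = a^p b^p. Since |xy| ≤ p, y = a^k with k ≥ 1. Then xy²z = a^(p+k) b^p ∉ L.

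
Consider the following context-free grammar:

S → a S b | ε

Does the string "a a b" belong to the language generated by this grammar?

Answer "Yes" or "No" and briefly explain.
Every derivation applies S → a S b some number n of times and then S → ε, producing a^n b^n with equally many a's and b's. The string a a b has two a's but only one b, so it cannot be derived.

Final answer: No - no valid derivation exists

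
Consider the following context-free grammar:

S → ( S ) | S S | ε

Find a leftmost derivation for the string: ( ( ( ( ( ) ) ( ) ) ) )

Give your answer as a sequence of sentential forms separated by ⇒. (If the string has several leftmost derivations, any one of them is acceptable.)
Start with S.
Step 1: the leftmost non-terminal is S; apply S → ( S ):  ( S )
Step 2: the leftmost non-terminal is S; apply S → ( S ):  ( ( S ) )
Step 3: the leftmost non-terminal is S; apply S → ( S ):  ( ( ( S ) ) )
Step 4: the leftmost non-terminal is S; apply S → S S:  ( ( ( S S ) ) )
Step 5: the leftmost non-terminal is S; apply S → ( S ):  ( ( ( ( S ) S ) ) )
Step 6: the leftmost non-terminal is S; apply S → ( S ):  ( ( ( ( ( S ) ) S ) ) )
Step 7: the leftmost non-terminal is S; apply S → ε:  ( ( ( ( ( ) ) S ) ) )
Step 8: the leftmost non-terminal is S; apply S → ( S ):  ( ( ( ( ( ) ) ( S ) ) ) )
Step 9: the leftmost non-terminal is S; apply S → ε:  ( ( ( ( ( ) ) ( ) ) ) )

Final answer: S ⇒ ( S ) ⇒ ( ( S ) ) ⇒ ( ( ( S ) ) ) ⇒ ( ( ( S S ) ) ) ⇒ ( ( ( ( S ) S ) ) ) ⇒ ( ( ( ( ( S ) ) S ) ) ) ⇒ ( ( ( ( ( ) ) S ) ) ) ⇒ ( ( ( ( ( ) ) ( S ) ) ) ) ⇒ ( ( ( ( ( ) ) ( ) ) ) )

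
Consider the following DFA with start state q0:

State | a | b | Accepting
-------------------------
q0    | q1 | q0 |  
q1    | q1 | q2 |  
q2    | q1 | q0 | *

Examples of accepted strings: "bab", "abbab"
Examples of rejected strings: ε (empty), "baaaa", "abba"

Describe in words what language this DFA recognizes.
strings over {a,b} ending with 'ab'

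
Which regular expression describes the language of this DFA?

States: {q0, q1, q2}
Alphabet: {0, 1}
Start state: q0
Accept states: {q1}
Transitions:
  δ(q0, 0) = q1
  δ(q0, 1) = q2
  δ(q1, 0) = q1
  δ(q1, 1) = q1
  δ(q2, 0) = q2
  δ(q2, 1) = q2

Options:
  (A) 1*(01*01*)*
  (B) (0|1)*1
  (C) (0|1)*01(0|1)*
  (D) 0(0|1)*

Testing sample strings against the DFA:
  '010' -> accepted
  '00111' -> accepted
  '0011' -> accepted
  '011' -> accepted
Checking each option for a counterexample:
  (A) 1*(01*01*)*: ε is rejected by the DFA but matches the regex → eliminated
  (B) (0|1)*1: '0' is accepted by the DFA but does not match the regex → eliminated
  (C) (0|1)*01(0|1)*: '0' is accepted by the DFA but does not match the regex → eliminated
  (D) 0(0|1)*: agrees with the DFA on all strings of length ≤ 4
Only (D) 0(0|1)* is consistent with the DFA.

Final answer: (D) 0(0|1)*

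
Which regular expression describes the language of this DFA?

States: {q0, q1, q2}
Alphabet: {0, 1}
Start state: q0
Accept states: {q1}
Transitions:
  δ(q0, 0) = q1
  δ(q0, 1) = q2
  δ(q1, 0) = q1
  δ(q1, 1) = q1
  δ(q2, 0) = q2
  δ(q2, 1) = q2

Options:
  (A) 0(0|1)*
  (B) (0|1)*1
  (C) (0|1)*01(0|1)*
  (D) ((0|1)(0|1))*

Testing sample strings against the DFA:
  '1100' -> rejected
  '1001' -> rejected
  '100' -> rejected
  '010' -> accepted
Checking each option for a counterexample:
  (A) 0(0|1)*: agrees with the DFA on all strings of length ≤ 4
  (B) (0|1)*1: '0' is accepted by the DFA but does not match the regex → eliminated
  (C) (0|1)*01(0|1)*: '0' is accepted by the DFA but does not match the regex → eliminated
  (D) ((0|1)(0|1))*: ε is rejected by the DFA but matches the regex → eliminated
Only (A) 0(0|1)* is consistent with the DFA.

Final answer: (A) 0(0|1)*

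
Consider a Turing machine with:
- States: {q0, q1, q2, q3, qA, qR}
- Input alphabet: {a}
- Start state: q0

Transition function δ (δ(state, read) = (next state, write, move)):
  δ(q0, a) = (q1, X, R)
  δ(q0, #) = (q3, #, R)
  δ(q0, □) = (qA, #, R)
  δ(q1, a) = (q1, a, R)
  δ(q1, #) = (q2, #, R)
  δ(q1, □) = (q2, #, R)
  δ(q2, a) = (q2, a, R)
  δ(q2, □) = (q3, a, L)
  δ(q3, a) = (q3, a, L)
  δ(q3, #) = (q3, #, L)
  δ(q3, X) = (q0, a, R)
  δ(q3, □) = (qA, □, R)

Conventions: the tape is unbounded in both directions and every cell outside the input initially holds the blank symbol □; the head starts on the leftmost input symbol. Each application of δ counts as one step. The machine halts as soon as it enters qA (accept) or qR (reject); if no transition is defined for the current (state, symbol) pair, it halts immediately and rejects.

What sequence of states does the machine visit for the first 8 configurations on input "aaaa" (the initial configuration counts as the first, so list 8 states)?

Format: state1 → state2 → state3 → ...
Step 0: [q0]aaaa (head at position 0)
Step 1: δ(q0, a) = (q1, X, R)  ⊢  X[q1]aaa (head at position 1)
Step 2: δ(q1, a) = (q1, a, R)  ⊢  Xa[q1]aa (head at position 2)
Step 3: δ(q1, a) = (q1, a, R)  ⊢  Xaa[q1]a (head at position 3)
Step 4: δ(q1, a) = (q1, a, R)  ⊢  Xaaa[q1]□ (head at position 4)
Step 5: δ(q1, □) = (q2, #, R)  ⊢  Xaaa#[q2]□ (head at position 5)
Step 6: δ(q2, □) = (q3, a, L)  ⊢  Xaaa[q3]#a (head at position 4)
Step 7: δ(q3, #) = (q3, #, L)  ⊢  Xaa[q3]a#a (head at position 3)
Reading off the states of these 8 configurations: q0 → q1 → q1 → q1 → q1 → q2 → q3 → q3

Final answer: q0 → q1 → q1 → q1 → q1 → q2 → q3 → q3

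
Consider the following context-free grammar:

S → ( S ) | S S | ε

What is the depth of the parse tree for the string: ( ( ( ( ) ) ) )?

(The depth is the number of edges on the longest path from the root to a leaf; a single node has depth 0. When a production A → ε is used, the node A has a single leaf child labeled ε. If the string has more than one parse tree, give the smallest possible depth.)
The string is 4 nested pairs. The shallowest parse tree applies S → ( S ) 4 times (one node per nested pair, each a child of the previous) and then S → ε in the middle.
S nodes at depths 0..4, ε leaf at depth 5; parentheses leaves are at depths 1..4.
(Using S → S S with an S → ε child anywhere only adds levels, so it cannot give a shallower tree.)
Depth = 5.

Final answer: 5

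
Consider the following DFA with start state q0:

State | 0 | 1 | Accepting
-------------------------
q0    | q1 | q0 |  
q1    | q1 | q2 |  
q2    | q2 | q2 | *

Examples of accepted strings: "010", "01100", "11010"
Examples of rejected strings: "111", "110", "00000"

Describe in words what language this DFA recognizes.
binary strings containing '01' as a substring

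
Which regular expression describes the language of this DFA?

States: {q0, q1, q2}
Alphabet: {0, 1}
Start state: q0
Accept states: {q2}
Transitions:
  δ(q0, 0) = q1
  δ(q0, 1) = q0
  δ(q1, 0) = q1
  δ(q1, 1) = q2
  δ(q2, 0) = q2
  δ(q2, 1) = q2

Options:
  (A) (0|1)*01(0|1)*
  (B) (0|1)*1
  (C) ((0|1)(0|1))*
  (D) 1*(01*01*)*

Testing sample strings against the DFA:
  '0100' -> accepted
  '10' -> rejected
  '100' -> rejected
  '10' -> rejected
Checking each option for a counterexample:
  (A) (0|1)*01(0|1)*: agrees with the DFA on all strings of length ≤ 4
  (B) (0|1)*1: '1' is rejected by the DFA but matches the regex → eliminated
  (C) ((0|1)(0|1))*: ε is rejected by the DFA but matches the regex → eliminated
  (D) 1*(01*01*)*: ε is rejected by the DFA but matches the regex → eliminated
Only (A) (0|1)*01(0|1)* is consistent with the DFA.

Final answer: (A) (0|1)*01(0|1)*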